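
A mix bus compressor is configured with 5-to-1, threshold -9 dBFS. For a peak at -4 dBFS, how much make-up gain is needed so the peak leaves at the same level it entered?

Overshoot 5 dB → 5/5 = 1 dB after compression, so the compressed level is -9 + 1 = -8 dBFS.
Make-up = target − compressed = -4 − (-8) = 4 dB.

4 dB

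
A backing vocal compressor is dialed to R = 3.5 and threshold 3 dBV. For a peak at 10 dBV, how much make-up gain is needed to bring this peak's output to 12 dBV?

Without make-up, output = threshold + overshoot/3.5 = 3 + 2 = 5 dBV.
Gap to target: 7 dB.

7 dB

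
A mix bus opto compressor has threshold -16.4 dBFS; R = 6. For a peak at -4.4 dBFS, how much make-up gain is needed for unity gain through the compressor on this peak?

The peak compresses to -16.4 + 12/6 = -14.4 dBFS.
To reach -4.4 dBFS requires -4.4 − (-14.4) = 10 dB of make-up.

10 dB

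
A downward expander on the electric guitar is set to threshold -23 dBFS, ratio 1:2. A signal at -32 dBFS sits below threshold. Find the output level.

-41 dBFS

Undershoot = (-23) − (-32) = 9 dB.
At 1:2, that expands to 18 dB under threshold.
Output = -23 − 18 = -41 dBFS.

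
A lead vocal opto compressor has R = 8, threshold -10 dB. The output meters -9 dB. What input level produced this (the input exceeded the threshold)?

-2 dB

Post-compression overshoot = -9 − (-10) = 1 dB.
Undo the ratio: input overshoot = 1 × 8 = 8 dB, giving input = -2 dB.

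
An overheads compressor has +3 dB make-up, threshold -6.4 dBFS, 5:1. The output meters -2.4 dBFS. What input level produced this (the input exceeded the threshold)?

-1.4 dBFS

Before make-up, the level was -2.4 − 3 = -5.4 dBFS.
Post-compression overshoot = -5.4 − (-6.4) = 1 dB.
Input overshoot = R × output overshoot = 5 dB → input = -6.4 + 5 = -1.4 dBFS.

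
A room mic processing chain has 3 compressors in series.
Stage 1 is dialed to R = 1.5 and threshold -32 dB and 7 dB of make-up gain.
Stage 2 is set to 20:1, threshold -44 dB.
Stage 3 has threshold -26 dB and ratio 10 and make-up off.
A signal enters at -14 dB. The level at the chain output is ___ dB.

-42.45 dB

Stage 1: -14 dB is 18 dB over -32 dB; at 1.5:1 that becomes 12 dB over, giving -20 dB; +7 dB make-up → -13 dB.
Stage 2: -13 dB is 31 dB over -44 dB; at 20:1 that becomes 1.55 dB over, giving -42.45 dB.
Stage 3: below threshold (-42.45 ≤ -26); passes unchanged; output -42.45 dB.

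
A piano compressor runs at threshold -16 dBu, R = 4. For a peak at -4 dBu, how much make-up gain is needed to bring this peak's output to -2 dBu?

11 dB

Overshoot 12 dB → 12/4 = 3 dB after compression, so the compressed level is -16 + 3 = -13 dBu.
Make-up = target − compressed = -2 − (-13) = 11 dB.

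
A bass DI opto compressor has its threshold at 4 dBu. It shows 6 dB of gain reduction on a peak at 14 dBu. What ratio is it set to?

Input overshoot = 14 − 4 = 10 dB.
Output overshoot = 10 − 6 = 4 dB.
Ratio = input overshoot / output overshoot = 10 / 4 = 2.5.

2.5:1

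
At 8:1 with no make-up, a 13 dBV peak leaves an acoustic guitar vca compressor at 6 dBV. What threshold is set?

5 dBV

Input is 8 dB above T (since output overshoot × R = input overshoot: (6 − T)·8 = 13 − T gives T = 5 dBV).
Check: 5 + (13 − 5)/8 = 5 + 1 = 6 dBV. ✓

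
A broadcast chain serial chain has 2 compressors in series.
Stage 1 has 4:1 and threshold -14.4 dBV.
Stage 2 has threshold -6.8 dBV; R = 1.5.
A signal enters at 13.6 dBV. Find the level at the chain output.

-7.4 dBV

Stage 1: overshoot 28 dB → 28/4 = 7 dB → -7.4 dBV.
Stage 2: below threshold (-7.4 ≤ -6.8); passes unchanged; output -7.4 dBV.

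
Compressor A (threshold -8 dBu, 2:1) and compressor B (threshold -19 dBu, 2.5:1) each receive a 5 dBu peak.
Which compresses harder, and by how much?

A: GR = 13 − 13/2 = 6.5 dB.
B: GR = 24 − 24/2.5 = 14.4 dB.
B applies 7.9 dB more gain reduction.

B, by 7.9 dB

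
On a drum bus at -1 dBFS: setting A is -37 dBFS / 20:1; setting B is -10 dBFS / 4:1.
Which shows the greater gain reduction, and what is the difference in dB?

A, by 27.45 dB

A: 36 dB over, compressed to 1.8 dB over, so 34.2 dB of GR.
B: 9 dB over, compressed to 2.25 dB over, so 6.75 dB of GR.
A applies 27.45 dB more gain reduction.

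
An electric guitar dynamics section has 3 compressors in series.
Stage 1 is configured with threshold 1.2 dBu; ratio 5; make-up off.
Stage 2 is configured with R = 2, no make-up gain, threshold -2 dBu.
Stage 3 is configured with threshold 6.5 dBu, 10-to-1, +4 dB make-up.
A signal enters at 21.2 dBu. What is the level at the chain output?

Stage 1: 20 dB above 1.2 dBu, reduced 5:1 to 4 dB above → 5.2 dBu.
Stage 2: 7.2 dB above -2 dBu, reduced 2:1 to 3.6 dB above → 1.6 dBu.
Stage 3: 1.6 dBu is at or below the 6.5 dBu threshold — no compression; make-up brings it to 5.6 dBu.

5.6 dBu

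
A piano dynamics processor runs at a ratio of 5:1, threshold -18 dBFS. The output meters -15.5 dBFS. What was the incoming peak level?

That's 2.5 dB above the -18 dBFS threshold.
Input overshoot = R × output overshoot = 12.5 dB → input = -18 + 12.5 = -5.5 dBFS.

-5.5 dBFS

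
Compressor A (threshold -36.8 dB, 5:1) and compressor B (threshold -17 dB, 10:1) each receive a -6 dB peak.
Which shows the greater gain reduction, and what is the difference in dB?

A: GR = 30.8 − 30.8/5 = 24.64 dB.
B: GR = 11 − 11/10 = 9.9 dB.
A applies 14.74 dB more gain reduction.

A, by 14.74 dB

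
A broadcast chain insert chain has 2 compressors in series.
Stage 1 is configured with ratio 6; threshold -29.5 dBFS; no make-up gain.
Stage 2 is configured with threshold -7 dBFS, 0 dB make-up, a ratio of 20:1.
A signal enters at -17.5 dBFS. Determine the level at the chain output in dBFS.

-27.5 dBFS

Stage 1: overshoot 12 dB → 12/6 = 2 dB → -27.5 dBFS.
Stage 2: below threshold (-27.5 ≤ -7); passes unchanged; output -27.5 dBFS.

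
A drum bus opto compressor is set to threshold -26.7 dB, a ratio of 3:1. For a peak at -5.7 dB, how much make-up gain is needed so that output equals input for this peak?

The peak compresses to -26.7 + 21/3 = -19.7 dB.
To reach -5.7 dB requires -5.7 − (-19.7) = 14 dB of make-up.

14 dB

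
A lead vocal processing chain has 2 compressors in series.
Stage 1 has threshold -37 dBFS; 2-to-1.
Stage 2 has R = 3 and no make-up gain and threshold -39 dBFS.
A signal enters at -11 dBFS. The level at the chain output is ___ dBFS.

Stage 1: -11 dBFS is 26 dB over -37 dBFS; at 2:1 that becomes 13 dB over, giving -24 dBFS.
Stage 2: 15 dB above -39 dBFS, reduced 3:1 to 5 dB above → -34 dBFS.

-34 dBFS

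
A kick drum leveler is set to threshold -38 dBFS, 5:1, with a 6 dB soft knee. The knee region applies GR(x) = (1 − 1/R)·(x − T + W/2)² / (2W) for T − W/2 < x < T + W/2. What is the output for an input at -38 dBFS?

-38.6 dBFS

x − T + W/2 = -38 − (-38) + 3 = 3.
GR = (1 − 1/5) × 3² / 12 = 0.8 × 9 / 12 = 0.6 dB.
Output = -38 − 0.6 = -38.6 dBFS.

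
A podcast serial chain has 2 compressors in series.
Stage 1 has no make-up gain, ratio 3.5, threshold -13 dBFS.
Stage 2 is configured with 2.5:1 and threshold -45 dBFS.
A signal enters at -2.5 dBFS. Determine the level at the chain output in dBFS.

Stage 1: overshoot 10.5 dB → 10.5/3.5 = 3 dB → -10 dBFS.
Stage 2: -10 dBFS is 35 dB over -45 dBFS; at 2.5:1 that becomes 14 dB over, giving -31 dBFS.

-31 dBFS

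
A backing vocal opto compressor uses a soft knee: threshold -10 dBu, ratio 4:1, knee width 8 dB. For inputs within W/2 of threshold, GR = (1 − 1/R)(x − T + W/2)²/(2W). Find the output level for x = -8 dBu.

-9.6875 dBu

x − T + W/2 = -8 − (-10) + 4 = 6.
GR = (1 − 1/4) × 6² / 16 = 0.75 × 36 / 16 = 1.6875 dB.
Output = -8 − 1.6875 = -9.6875 dBu.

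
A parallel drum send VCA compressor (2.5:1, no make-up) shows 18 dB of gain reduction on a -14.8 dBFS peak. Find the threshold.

-44.8 dBFS

Gain reduction = -14.8 − (-32.8) = 18 dB; output overshoot = GR / (R − 1) = 18 / 1.5 = 12 dB.
Threshold = output − output overshoot = -32.8 − 12 = -44.8 dBFS.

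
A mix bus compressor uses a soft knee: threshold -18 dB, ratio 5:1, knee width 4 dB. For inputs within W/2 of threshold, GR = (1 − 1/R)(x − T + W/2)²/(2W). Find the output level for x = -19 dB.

-19.1 dB

x − T + W/2 = -19 − (-18) + 2 = 1.
GR = (1 − 1/5) × 1² / 8 = 0.8 × 1 / 8 = 0.1 dB.
Output = -19 − 0.1 = -19.1 dB.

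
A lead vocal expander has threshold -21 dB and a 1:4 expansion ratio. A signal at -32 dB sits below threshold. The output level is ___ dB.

The input is 11 dB below the -21 dB threshold.
A 1:4 expander multiplies undershoot by 4: 11 × 4 = 44 dB below threshold.
Output = -21 − 44 = -65 dB.

-65 dB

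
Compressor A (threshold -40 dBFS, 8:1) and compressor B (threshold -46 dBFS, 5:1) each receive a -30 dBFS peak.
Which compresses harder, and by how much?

B, by 4.05 dB

A: GR = 10 − 10/8 = 8.75 dB.
B: GR = 16 − 16/5 = 12.8 dB.
B reduces 4.05 dB more.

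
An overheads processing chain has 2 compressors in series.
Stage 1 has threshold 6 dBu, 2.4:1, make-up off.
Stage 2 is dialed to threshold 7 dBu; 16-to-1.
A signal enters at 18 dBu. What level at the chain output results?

7.25 dBu

Stage 1: 12 dB above 6 dBu, reduced 2.4:1 to 5 dB above → 11 dBu.
Stage 2: overshoot 4 dB → 4/16 = 0.25 dB → 7.25 dBu.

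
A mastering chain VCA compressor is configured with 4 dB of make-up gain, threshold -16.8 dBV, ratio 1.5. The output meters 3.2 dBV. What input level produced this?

7.2 dBV

Remove make-up: 3.2 − 4 = -0.8 dBV.
That's 16 dB above the -16.8 dBV threshold.
Input overshoot = R × output overshoot = 24 dB → input = -16.8 + 24 = 7.2 dBV.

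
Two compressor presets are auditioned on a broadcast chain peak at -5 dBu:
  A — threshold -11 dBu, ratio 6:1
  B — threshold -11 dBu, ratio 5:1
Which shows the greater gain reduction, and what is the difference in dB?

A, by 0.2 dB

A: 6 dB over, compressed to 1 dB over, so 5 dB of GR.
B: 6 dB over, compressed to 1.2 dB over, so 4.8 dB of GR.
A reduces 0.2 dB more.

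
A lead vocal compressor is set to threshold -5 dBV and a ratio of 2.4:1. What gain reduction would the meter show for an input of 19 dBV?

14 dB

The signal is 24 dB above threshold.
At 2.4:1, output sits 24/2.4 = 10 dB above threshold.
So the signal is attenuated by 24 − 10 = 14 dB.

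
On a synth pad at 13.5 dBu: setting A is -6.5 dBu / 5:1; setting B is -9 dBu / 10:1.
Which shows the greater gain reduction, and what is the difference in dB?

B, by 4.25 dB

A: 20 dB over, compressed to 4 dB over, so 16 dB of GR.
B: 22.5 dB over, compressed to 2.25 dB over, so 20.25 dB of GR.
B reduces 4.25 dB more.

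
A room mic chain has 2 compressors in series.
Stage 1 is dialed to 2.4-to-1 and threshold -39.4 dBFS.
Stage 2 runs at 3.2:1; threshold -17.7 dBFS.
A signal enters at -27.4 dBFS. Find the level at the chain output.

Stage 1: 12 dB above -39.4 dBFS, reduced 2.4:1 to 5 dB above → -34.4 dBFS.
Stage 2: -34.4 dBFS ≤ -17.7 dBFS, so stage 2 doesn't engage; output -34.4 dBFS.

-34.4 dBFS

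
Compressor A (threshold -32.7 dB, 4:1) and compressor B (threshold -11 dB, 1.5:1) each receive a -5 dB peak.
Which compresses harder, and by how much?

A: 27.7 dB over, compressed to 6.925 dB over, so 20.775 dB of GR.
B: 6 dB over, compressed to 4 dB over, so 2 dB of GR.
A applies 18.775 dB more gain reduction.

A, by 18.775 dB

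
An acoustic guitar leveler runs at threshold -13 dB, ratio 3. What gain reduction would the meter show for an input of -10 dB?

2 dB

-10 dB exceeds the threshold by 3 dB.
After 3:1 compression the overshoot becomes 3/3 = 1 dB.
GR = overshoot in − overshoot out = 3 − 1 = 2 dB.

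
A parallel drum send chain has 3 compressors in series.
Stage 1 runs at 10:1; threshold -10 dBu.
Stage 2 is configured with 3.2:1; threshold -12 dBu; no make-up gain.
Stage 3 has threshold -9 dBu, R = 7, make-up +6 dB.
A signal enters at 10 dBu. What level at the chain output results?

Stage 1: overshoot 20 dB → 20/10 = 2 dB → -8 dBu.
Stage 2: 4 dB above -12 dBu, reduced 3.2:1 to 1.25 dB above → -10.75 dBu.
Stage 3: -10.75 dBu is at or below the -9 dBu threshold — no compression; make-up brings it to -4.75 dBu.

-4.75 dBu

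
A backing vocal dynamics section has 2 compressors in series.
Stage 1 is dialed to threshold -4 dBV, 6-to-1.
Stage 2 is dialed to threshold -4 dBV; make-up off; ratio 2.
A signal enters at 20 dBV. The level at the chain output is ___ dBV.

Stage 1: 20 dBV is 24 dB over -4 dBV; at 6:1 that becomes 4 dB over, giving 0 dBV.
Stage 2: overshoot 4 dB → 4/2 = 2 dB → -2 dBV.

-2 dBV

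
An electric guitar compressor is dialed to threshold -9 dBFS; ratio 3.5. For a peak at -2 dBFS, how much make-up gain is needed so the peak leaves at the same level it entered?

The peak compresses to -9 + 7/3.5 = -7 dBFS.
To reach -2 dBFS requires -2 − (-7) = 5 dB of make-up.

5 dB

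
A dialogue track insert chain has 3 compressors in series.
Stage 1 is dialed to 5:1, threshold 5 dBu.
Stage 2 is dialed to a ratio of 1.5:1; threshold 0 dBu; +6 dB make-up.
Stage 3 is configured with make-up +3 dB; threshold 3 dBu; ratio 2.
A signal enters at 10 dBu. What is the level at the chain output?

9.5 dBu

Stage 1: 10 dBu is 5 dB over 5 dBu; at 5:1 that becomes 1 dB over, giving 6 dBu.
Stage 2: 6 dB above 0 dBu, reduced 1.5:1 to 4 dB above → 4 dBu; +6 dB make-up → 10 dBu.
Stage 3: 10 dBu is 7 dB over 3 dBu; at 2:1 that becomes 3.5 dB over, giving 6.5 dBu; +3 dB make-up → 9.5 dBu.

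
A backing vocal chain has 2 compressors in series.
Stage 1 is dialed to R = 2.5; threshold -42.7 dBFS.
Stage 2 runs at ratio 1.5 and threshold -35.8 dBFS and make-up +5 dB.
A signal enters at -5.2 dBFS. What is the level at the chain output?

-25.4 dBFS

Stage 1: -5.2 dBFS is 37.5 dB over -42.7 dBFS; at 2.5:1 that becomes 15 dB over, giving -27.7 dBFS.
Stage 2: overshoot 8.1 dB → 8.1/1.5 = 5.4 dB → -30.4 dBFS; +5 dB make-up → -25.4 dBFS.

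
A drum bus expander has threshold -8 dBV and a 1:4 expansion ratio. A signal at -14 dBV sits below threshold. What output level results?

The input is 6 dB below the -8 dBV threshold.
A 1:4 expander multiplies undershoot by 4: 6 × 4 = 24 dB below threshold.
Output = -8 − 24 = -32 dBV.

-32 dBV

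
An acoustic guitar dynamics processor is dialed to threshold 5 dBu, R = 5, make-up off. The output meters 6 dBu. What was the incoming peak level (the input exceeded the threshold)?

10 dBu

The compressed level sits 6 − 5 = 1 dB over threshold.
Input overshoot = R × output overshoot = 5 dB → input = 5 + 5 = 10 dBu.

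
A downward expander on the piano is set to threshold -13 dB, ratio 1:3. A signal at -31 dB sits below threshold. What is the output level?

Undershoot = (-13) − (-31) = 18 dB.
At 1:3, that expands to 54 dB under threshold.
Output = -13 − 54 = -67 dB.

-67 dB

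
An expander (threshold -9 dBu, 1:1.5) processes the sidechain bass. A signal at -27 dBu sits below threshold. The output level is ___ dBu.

-36 dBu

The input is 18 dB below the -9 dBu threshold.
A 1:1.5 expander multiplies undershoot by 1.5: 18 × 1.5 = 27 dB below threshold.
Output = -9 − 27 = -36 dBu.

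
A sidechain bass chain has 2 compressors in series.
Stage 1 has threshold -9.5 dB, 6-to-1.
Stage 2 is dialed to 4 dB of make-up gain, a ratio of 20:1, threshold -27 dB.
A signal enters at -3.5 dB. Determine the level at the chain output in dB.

-22.075 dB

Stage 1: -3.5 dB is 6 dB over -9.5 dB; at 6:1 that becomes 1 dB over, giving -8.5 dB.
Stage 2: 18.5 dB above -27 dB, reduced 20:1 to 0.925 dB above → -26.075 dB; +4 dB make-up → -22.075 dB.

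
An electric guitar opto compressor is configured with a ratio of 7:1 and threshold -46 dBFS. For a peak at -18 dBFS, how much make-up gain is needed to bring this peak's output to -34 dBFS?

Without make-up, output = threshold + overshoot/7 = -46 + 4 = -42 dBFS.
Gap to target: 8 dB.

8 dB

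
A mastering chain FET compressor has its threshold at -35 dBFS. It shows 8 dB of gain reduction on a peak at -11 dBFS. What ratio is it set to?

1.5:1

Input overshoot = -11 − (-35) = 24 dB.
Output overshoot = 24 − 8 = 16 dB.
Ratio = input overshoot / output overshoot = 24 / 16 = 1.5.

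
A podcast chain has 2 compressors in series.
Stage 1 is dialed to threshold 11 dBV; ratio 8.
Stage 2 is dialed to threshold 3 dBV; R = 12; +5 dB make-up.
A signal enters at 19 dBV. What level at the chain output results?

8.75 dBV

Stage 1: 8 dB above 11 dBV, reduced 8:1 to 1 dB above → 12 dBV.
Stage 2: 9 dB above 3 dBV, reduced 12:1 to 0.75 dB above → 3.75 dBV; +5 dB make-up → 8.75 dBV.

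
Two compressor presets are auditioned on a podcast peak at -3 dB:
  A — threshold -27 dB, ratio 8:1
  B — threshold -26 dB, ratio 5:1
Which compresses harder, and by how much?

A, by 2.6 dB

A: GR = 24 − 24/8 = 21 dB.
B: GR = 23 − 23/5 = 18.4 dB.
A reduces 2.6 dB more.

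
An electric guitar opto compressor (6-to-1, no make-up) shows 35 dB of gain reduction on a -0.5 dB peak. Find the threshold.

-42.5 dB

Gain reduction = -0.5 − (-35.5) = 35 dB; output overshoot = GR / (R − 1) = 35 / 5 = 7 dB.
Threshold = output − output overshoot = -35.5 − 7 = -42.5 dB.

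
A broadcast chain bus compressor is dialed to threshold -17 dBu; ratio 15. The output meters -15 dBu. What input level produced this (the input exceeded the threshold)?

The compressed level sits -15 − (-17) = 2 dB over threshold.
Before 15:1 compression the overshoot was 2 × 15 = 30 dB, so input = -17 + 30 = 13 dBu.

13 dBu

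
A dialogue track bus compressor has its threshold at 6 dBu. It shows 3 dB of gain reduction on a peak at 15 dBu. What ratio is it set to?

Input overshoot = 15 − 6 = 9 dB.
Output overshoot = 9 − 3 = 6 dB.
Ratio = input overshoot / output overshoot = 9 / 6 = 1.5.

1.5:1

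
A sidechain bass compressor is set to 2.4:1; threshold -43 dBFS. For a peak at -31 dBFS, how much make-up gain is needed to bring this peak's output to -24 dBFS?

14 dB

The peak compresses to -43 + 12/2.4 = -38 dBFS.
To reach -24 dBFS requires -24 − (-38) = 14 dB of make-up.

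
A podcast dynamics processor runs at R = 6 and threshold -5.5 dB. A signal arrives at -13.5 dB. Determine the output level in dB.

-13.5 dB is 8 dB below the -5.5 dB threshold, so no gain reduction is applied.
Output = input = -13.5 dB.

-13.5 dB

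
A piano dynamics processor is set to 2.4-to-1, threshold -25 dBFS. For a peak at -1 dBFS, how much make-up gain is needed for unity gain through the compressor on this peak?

14 dB

Without make-up, output = threshold + overshoot/2.4 = -25 + 10 = -15 dBFS.
Gap to target: 14 dB.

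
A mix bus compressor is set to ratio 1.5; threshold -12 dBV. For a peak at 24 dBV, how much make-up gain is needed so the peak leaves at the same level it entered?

12 dB

Overshoot 36 dB → 36/1.5 = 24 dB after compression, so the compressed level is -12 + 24 = 12 dBV.
Make-up = target − compressed = 24 − 12 = 12 dB.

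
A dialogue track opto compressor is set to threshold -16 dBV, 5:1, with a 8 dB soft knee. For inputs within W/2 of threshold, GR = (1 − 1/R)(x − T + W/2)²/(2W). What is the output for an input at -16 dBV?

x − T + W/2 = -16 − (-16) + 4 = 4.
GR = (1 − 1/5) × 4² / 16 = 0.8 × 16 / 16 = 0.8 dB.
Output = -16 − 0.8 = -16.8 dBV.

-16.8 dBV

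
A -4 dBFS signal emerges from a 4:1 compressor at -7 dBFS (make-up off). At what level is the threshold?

Let T be the threshold. Output overshoot = (input overshoot)/R, so -7 − T = (-4 − T)/4.
4·(-7 − T) = -4 − T → 3·T = -28 − (-4) = -24.
T = -24/3 = -8 dBFS.

-8 dBFS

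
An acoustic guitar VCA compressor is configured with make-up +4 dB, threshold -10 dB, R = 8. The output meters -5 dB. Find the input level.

-2 dB

Stripping the +4 dB make-up gives -9 dB at the gain stage.
Post-compression overshoot = -9 − (-10) = 1 dB.
Before 8:1 compression the overshoot was 1 × 8 = 8 dB, so input = -10 + 8 = -2 dB.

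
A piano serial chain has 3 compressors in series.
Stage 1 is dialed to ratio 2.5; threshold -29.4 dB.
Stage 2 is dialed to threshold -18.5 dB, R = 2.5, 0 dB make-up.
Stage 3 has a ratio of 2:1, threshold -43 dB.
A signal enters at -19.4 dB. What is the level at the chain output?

-34.2 dB

Stage 1: 10 dB above -29.4 dB, reduced 2.5:1 to 4 dB above → -25.4 dB.
Stage 2: -25.4 dB is at or below the -18.5 dB threshold — no compression; output -25.4 dB.
Stage 3: -25.4 dB is 17.6 dB over -43 dB; at 2:1 that becomes 8.8 dB over, giving -34.2 dB.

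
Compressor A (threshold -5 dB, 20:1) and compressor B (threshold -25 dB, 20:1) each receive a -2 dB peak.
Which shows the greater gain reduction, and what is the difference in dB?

B, by 19 dB

A: GR = 3 − 3/20 = 2.85 dB.
B: GR = 23 − 23/20 = 21.85 dB.
B reduces 19 dB more.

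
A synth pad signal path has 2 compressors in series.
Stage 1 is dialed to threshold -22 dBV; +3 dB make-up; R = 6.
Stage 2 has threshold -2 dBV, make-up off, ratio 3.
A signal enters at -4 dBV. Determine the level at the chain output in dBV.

Stage 1: 18 dB above -22 dBV, reduced 6:1 to 3 dB above → -19 dBV; +3 dB make-up → -16 dBV.
Stage 2: -16 dBV is at or below the -2 dBV threshold — no compression; output -16 dBV.

-16 dBV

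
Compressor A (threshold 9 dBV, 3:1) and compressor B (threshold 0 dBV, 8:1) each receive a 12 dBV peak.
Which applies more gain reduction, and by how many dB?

B, by 8.5 dB

A: 3 dB over, compressed to 1 dB over, so 2 dB of GR.
B: 12 dB over, compressed to 1.5 dB over, so 10.5 dB of GR.
B reduces 8.5 dB more.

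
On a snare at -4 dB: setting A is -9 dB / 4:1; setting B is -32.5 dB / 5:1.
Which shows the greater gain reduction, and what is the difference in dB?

B, by 19.05 dB

A: overshoot 5 dB → output overshoot 1.25 dB → GR 3.75 dB.
B: overshoot 28.5 dB → output overshoot 5.7 dB → GR 22.8 dB.
Difference: 19.05 dB in favour of B.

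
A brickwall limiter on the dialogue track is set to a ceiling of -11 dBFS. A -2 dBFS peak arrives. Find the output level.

A brickwall limiter is an ∞:1 compressor: any input above the ceiling is clamped to -11 dBFS.

-11 dBFS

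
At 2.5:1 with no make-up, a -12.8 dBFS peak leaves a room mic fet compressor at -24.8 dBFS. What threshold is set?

Gain reduction = -12.8 − (-24.8) = 12 dB; output overshoot = GR / (R − 1) = 12 / 1.5 = 8 dB.
Threshold = output − output overshoot = -24.8 − 8 = -32.8 dBFS.

-32.8 dBFS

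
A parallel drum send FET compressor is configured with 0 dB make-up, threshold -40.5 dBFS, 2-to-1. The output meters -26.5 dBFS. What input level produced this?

-12.5 dBFS

Post-compression overshoot = -26.5 − (-40.5) = 14 dB.
Undo the ratio: input overshoot = 14 × 2 = 28 dB, giving input = -12.5 dBFS.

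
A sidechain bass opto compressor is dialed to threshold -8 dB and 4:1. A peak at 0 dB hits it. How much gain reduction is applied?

Overshoot = 0 − (-8) = 8 dB.
At 4:1, output sits 8/4 = 2 dB above threshold.
So the signal is attenuated by 8 − 2 = 6 dB.

6 dB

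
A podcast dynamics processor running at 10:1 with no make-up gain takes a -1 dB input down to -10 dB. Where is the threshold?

Gain reduction = -1 − (-10) = 9 dB; output overshoot = GR / (R − 1) = 9 / 9 = 1 dB.
Threshold = output − output overshoot = -10 − 1 = -11 dB.

-11 dB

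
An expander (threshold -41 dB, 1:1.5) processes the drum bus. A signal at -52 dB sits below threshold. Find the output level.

Undershoot = (-41) − (-52) = 11 dB.
At 1:1.5, that expands to 16.5 dB under threshold.
Output = -41 − 16.5 = -57.5 dB.

-57.5 dB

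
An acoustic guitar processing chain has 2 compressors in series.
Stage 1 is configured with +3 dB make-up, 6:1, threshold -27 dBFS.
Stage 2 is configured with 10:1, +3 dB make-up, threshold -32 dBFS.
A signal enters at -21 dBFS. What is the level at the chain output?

Stage 1: overshoot 6 dB → 6/6 = 1 dB → -26 dBFS; +3 dB make-up → -23 dBFS.
Stage 2: -23 dBFS is 9 dB over -32 dBFS; at 10:1 that becomes 0.9 dB over, giving -31.1 dBFS; +3 dB make-up → -28.1 dBFS.

-28.1 dBFS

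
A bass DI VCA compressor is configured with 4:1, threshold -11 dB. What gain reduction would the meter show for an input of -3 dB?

6 dB

Overshoot = -3 − (-11) = 8 dB.
At 4:1, output sits 8/4 = 2 dB above threshold.
Gain reduction = 8 − 2 = 6 dB.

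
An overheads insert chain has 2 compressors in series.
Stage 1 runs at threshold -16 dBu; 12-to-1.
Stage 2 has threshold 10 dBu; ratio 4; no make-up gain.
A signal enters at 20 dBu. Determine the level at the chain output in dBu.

-13 dBu

Stage 1: 20 dBu is 36 dB over -16 dBu; at 12:1 that becomes 3 dB over, giving -13 dBu.
Stage 2: -13 dBu is at or below the 10 dBu threshold — no compression; output -13 dBu.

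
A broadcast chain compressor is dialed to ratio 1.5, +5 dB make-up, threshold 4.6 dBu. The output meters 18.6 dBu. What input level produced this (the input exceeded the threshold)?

Stripping the +5 dB make-up gives 13.6 dBu at the gain stage.
Post-compression overshoot = 13.6 − 4.6 = 9 dB.
Undo the ratio: input overshoot = 9 × 1.5 = 13.5 dB, giving input = 18.1 dBu.

18.1 dBu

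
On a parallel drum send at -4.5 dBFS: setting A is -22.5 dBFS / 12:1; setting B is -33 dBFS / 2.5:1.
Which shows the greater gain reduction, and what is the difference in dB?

B, by 0.6 dB

A: GR = 18 − 18/12 = 16.5 dB.
B: GR = 28.5 − 28.5/2.5 = 17.1 dB.
Difference: 0.6 dB in favour of B.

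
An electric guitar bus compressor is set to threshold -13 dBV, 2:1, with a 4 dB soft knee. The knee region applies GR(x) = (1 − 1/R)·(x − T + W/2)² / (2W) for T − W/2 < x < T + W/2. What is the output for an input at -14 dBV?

-14.0625 dBV

x − T + W/2 = -14 − (-13) + 2 = 1.
GR = (1 − 1/2) × 1² / 8 = 0.5 × 1 / 8 = 0.0625 dB.
Output = -14 − 0.0625 = -14.0625 dBV.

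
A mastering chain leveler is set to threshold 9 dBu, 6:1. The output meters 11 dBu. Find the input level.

The compressed level sits 11 − 9 = 2 dB over threshold.
Undo the ratio: input overshoot = 2 × 6 = 12 dB, giving input = 21 dBu.

21 dBu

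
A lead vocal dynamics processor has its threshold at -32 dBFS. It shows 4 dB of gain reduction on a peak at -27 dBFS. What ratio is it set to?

Input overshoot = -27 − (-32) = 5 dB.
Output overshoot = 5 − 4 = 1 dB.
Ratio = input overshoot / output overshoot = 5 / 1 = 5.

5:1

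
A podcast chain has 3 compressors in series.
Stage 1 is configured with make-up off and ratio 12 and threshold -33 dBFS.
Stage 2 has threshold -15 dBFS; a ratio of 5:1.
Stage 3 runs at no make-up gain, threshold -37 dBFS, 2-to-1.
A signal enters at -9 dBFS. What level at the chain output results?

Stage 1: overshoot 24 dB → 24/12 = 2 dB → -31 dBFS.
Stage 2: -31 dBFS ≤ -15 dBFS, so stage 2 doesn't engage; output -31 dBFS.
Stage 3: -31 dBFS is 6 dB over -37 dBFS; at 2:1 that becomes 3 dB over, giving -34 dBFS.

-34 dBFS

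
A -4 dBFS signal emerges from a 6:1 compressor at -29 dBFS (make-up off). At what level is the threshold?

Input is 30 dB above T (since output overshoot × R = input overshoot: (-29 − T)·6 = -4 − T gives T = -34 dBFS).
Check: -34 + (-4 − (-34))/6 = -34 + 5 = -29 dBFS. ✓

-34 dBFS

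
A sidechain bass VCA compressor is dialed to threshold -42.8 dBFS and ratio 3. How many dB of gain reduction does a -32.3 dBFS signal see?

7 dB

Overshoot = -32.3 − (-42.8) = 10.5 dB.
At 3:1, output sits 10.5/3 = 3.5 dB above threshold.
So the signal is attenuated by 10.5 − 3.5 = 7 dB.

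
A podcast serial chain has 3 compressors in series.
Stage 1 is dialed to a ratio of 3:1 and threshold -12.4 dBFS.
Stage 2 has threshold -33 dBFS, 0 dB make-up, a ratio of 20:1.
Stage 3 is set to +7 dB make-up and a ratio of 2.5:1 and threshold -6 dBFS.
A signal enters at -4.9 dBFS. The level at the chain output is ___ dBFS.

Stage 1: overshoot 7.5 dB → 7.5/3 = 2.5 dB → -9.9 dBFS.
Stage 2: overshoot 23.1 dB → 23.1/20 = 1.155 dB → -31.845 dBFS.
Stage 3: -31.845 dBFS is at or below the -6 dBFS threshold — no compression; make-up brings it to -24.845 dBFS.

-24.845 dBFS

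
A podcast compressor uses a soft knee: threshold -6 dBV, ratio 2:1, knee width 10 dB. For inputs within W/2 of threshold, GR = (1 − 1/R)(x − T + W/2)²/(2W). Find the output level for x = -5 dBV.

x − T + W/2 = -5 − (-6) + 5 = 6.
GR = (1 − 1/2) × 6² / 20 = 0.5 × 36 / 20 = 0.9 dB.
Output = -5 − 0.9 = -5.9 dBV.

-5.9 dBV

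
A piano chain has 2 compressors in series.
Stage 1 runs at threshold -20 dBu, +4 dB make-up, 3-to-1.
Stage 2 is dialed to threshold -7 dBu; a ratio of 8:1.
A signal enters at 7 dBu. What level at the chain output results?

-7 dBu

Stage 1: 7 dBu is 27 dB over -20 dBu; at 3:1 that becomes 9 dB over, giving -11 dBu; +4 dB make-up → -7 dBu.
Stage 2: -7 dBu is at or below the -7 dBu threshold — no compression; output -7 dBu.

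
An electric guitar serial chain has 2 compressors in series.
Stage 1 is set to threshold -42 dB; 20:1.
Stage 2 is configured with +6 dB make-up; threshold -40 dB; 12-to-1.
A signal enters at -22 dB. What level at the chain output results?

-35 dB

Stage 1: 20 dB above -42 dB, reduced 20:1 to 1 dB above → -41 dB.
Stage 2: below threshold (-41 ≤ -40); passes unchanged; make-up brings it to -35 dB.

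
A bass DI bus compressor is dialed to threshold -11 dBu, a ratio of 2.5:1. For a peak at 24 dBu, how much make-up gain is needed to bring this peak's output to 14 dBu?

The peak compresses to -11 + 35/2.5 = 3 dBu.
To reach 14 dBu requires 14 − 3 = 11 dB of make-up.

11 dB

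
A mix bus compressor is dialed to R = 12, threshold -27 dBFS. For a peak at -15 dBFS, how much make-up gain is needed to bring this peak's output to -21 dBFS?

The peak compresses to -27 + 12/12 = -26 dBFS.
To reach -21 dBFS requires -21 − (-26) = 5 dB of make-up.

5 dB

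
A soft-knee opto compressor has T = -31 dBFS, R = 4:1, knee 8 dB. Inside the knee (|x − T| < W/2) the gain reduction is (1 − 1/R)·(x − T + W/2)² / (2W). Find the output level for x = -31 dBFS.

x − T + W/2 = -31 − (-31) + 4 = 4.
GR = (1 − 1/4) × 4² / 16 = 0.75 × 16 / 16 = 0.75 dB.
Output = -31 − 0.75 = -31.75 dBFS.

-31.75 dBFS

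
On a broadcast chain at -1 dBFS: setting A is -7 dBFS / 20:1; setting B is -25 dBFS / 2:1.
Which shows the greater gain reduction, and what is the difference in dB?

A: overshoot 6 dB → output overshoot 0.3 dB → GR 5.7 dB.
B: overshoot 24 dB → output overshoot 12 dB → GR 12 dB.
B reduces 6.3 dB more.

B, by 6.3 dB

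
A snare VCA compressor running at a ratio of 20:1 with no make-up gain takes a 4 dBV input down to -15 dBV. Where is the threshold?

Input is 20 dB above T (since output overshoot × R = input overshoot: (-15 − T)·20 = 4 − T gives T = -16 dBV).
Check: -16 + (4 − (-16))/20 = -16 + 1 = -15 dBV. ✓

-16 dBV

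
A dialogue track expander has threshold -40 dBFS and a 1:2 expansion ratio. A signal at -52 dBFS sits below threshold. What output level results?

-64 dBFS

Below threshold, a 1:2 expander applies gain = (2−1)×(T − x) of attenuation.
(2−1) × 12 = 12 dB, so output = -52 − 12 = -64 dBFS.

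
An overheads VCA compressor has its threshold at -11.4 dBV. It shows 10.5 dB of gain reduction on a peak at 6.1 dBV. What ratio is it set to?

2.5:1

Input overshoot = 6.1 − (-11.4) = 17.5 dB.
Output overshoot = 17.5 − 10.5 = 7 dB.
Ratio = input overshoot / output overshoot = 17.5 / 7 = 2.5.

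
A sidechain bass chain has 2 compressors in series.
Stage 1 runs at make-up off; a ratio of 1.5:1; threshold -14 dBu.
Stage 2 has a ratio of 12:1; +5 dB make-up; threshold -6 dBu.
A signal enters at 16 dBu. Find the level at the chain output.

Stage 1: 30 dB above -14 dBu, reduced 1.5:1 to 20 dB above → 6 dBu.
Stage 2: 6 dBu is 12 dB over -6 dBu; at 12:1 that becomes 1 dB over, giving -5 dBu; +5 dB make-up → 0 dBu.

0 dBu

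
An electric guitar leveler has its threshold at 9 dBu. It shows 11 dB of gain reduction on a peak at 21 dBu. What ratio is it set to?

12:1

Input overshoot = 21 − 9 = 12 dB.
Output overshoot = 12 − 11 = 1 dB.
Ratio = input overshoot / output overshoot = 12 / 1 = 12.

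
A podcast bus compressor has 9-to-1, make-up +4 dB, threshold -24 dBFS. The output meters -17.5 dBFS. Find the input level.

-1.5 dBFS

Before make-up, the level was -17.5 − 4 = -21.5 dBFS.
Post-compression overshoot = -21.5 − (-24) = 2.5 dB.
Input overshoot = R × output overshoot = 22.5 dB → input = -24 + 22.5 = -1.5 dBFS.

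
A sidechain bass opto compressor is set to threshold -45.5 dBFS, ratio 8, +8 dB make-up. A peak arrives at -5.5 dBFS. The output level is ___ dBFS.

Overshoot: -5.5 − (-45.5) = 40 dB.
At 8:1 the overshoot is divided by 8, leaving 5 dB above threshold.
Output = -45.5 + 5 = -40.5 dBFS; make-up adds 8 dB, giving -32.5 dBFS.

-32.5 dBFS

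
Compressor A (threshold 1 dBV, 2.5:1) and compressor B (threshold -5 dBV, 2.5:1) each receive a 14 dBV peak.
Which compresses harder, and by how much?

B, by 3.6 dB

A: GR = 13 − 13/2.5 = 7.8 dB.
B: GR = 19 − 19/2.5 = 11.4 dB.
Difference: 3.6 dB in favour of B.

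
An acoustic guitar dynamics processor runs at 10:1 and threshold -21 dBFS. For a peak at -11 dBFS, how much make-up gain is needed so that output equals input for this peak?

Without make-up, output = threshold + overshoot/10 = -21 + 1 = -20 dBFS.
Gap to target: 9 dB.

9 dB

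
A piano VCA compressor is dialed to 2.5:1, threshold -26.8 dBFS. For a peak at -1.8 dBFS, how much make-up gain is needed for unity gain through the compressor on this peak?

The peak compresses to -26.8 + 25/2.5 = -16.8 dBFS.
To reach -1.8 dBFS requires -1.8 − (-16.8) = 15 dB of make-up.

15 dB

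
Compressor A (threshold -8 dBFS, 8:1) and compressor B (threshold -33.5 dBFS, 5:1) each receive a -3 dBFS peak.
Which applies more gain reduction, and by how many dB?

B, by 20.025 dB

A: 5 dB over, compressed to 0.625 dB over, so 4.375 dB of GR.
B: 30.5 dB over, compressed to 6.1 dB over, so 24.4 dB of GR.
B reduces 20.025 dB more.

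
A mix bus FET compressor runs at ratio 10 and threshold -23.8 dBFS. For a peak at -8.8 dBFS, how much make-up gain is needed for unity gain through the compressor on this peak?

13.5 dB

The peak compresses to -23.8 + 15/10 = -22.3 dBFS.
To reach -8.8 dBFS requires -8.8 − (-22.3) = 13.5 dB of make-up.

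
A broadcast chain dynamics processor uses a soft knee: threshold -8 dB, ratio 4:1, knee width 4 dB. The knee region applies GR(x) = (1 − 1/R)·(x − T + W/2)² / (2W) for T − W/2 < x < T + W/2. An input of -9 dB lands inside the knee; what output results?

-9.09375 dB

x − T + W/2 = -9 − (-8) + 2 = 1.
GR = (1 − 1/4) × 1² / 8 = 0.75 × 1 / 8 = 0.09375 dB.
Output = -9 − 0.09375 = -9.09375 dB.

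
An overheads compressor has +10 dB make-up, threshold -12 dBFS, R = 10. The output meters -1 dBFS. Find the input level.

Remove make-up: -1 − 10 = -11 dBFS.
Post-compression overshoot = -11 − (-12) = 1 dB.
Input overshoot = R × output overshoot = 10 dB → input = -12 + 10 = -2 dBFS.

-2 dBFS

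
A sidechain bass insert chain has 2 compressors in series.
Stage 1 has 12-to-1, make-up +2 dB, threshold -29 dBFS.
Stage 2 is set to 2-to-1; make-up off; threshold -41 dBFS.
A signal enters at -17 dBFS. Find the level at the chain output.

-33.5 dBFS

Stage 1: 12 dB above -29 dBFS, reduced 12:1 to 1 dB above → -28 dBFS; +2 dB make-up → -26 dBFS.
Stage 2: 15 dB above -41 dBFS, reduced 2:1 to 7.5 dB above → -33.5 dBFS.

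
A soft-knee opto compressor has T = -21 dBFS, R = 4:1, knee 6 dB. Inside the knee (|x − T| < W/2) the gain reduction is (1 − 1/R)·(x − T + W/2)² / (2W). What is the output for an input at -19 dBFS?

x − T + W/2 = -19 − (-21) + 3 = 5.
GR = (1 − 1/4) × 5² / 12 = 0.75 × 25 / 12 = 1.5625 dB.
Output = -19 − 1.5625 = -20.5625 dBFS.

-20.5625 dBFS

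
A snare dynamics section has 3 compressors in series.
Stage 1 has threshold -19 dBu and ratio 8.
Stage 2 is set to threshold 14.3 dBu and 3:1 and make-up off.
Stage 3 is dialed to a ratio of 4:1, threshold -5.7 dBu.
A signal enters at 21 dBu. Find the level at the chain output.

-14 dBu

Stage 1: 40 dB above -19 dBu, reduced 8:1 to 5 dB above → -14 dBu.
Stage 2: below threshold (-14 ≤ 14.3); passes unchanged; output -14 dBu.
Stage 3: -14 dBu ≤ -5.7 dBu, so stage 3 doesn't engage; output -14 dBu.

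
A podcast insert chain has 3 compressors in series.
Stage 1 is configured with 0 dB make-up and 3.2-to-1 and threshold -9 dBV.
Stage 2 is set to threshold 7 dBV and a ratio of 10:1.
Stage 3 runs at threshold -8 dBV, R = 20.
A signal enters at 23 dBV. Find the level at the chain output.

-7.55 dBV

Stage 1: overshoot 32 dB → 32/3.2 = 10 dB → 1 dBV.
Stage 2: below threshold (1 ≤ 7); passes unchanged; output 1 dBV.
Stage 3: 1 dBV is 9 dB over -8 dBV; at 20:1 that becomes 0.45 dB over, giving -7.55 dBV.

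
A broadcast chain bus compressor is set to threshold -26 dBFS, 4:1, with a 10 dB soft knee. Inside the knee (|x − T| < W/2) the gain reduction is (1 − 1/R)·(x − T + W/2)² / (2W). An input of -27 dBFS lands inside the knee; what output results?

-27.6 dBFS

x − T + W/2 = -27 − (-26) + 5 = 4.
GR = (1 − 1/4) × 4² / 20 = 0.75 × 16 / 20 = 0.6 dB.
Output = -27 − 0.6 = -27.6 dBFS.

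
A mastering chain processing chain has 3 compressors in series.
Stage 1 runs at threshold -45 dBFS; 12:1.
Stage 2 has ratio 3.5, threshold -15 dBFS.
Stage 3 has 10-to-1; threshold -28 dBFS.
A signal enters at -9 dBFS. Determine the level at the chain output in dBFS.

Stage 1: 36 dB above -45 dBFS, reduced 12:1 to 3 dB above → -42 dBFS.
Stage 2: -42 dBFS ≤ -15 dBFS, so stage 2 doesn't engage; output -42 dBFS.
Stage 3: below threshold (-42 ≤ -28); passes unchanged; output -42 dBFS.

-42 dBFS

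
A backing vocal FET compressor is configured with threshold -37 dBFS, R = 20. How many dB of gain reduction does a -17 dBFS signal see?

19 dB

Overshoot = -17 − (-37) = 20 dB.
After 20:1 compression the overshoot becomes 20/20 = 1 dB.
Gain reduction = 20 − 1 = 19 dB.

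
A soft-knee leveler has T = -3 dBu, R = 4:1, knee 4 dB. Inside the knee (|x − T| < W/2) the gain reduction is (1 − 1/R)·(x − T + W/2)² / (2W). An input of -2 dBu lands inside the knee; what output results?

-2.84375 dBu

x − T + W/2 = -2 − (-3) + 2 = 3.
GR = (1 − 1/4) × 3² / 8 = 0.75 × 9 / 8 = 0.84375 dB.
Output = -2 − 0.84375 = -2.84375 dBu.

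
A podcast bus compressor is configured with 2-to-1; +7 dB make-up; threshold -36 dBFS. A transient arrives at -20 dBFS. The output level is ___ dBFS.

-20 dBFS sits 16 dB over threshold.
2:1 compression reduces that to 16/2 = 8 dB over.
So the level is -36 + 8 = -28 dBFS; make-up adds 7 dB, giving -21 dBFS.

-21 dBFS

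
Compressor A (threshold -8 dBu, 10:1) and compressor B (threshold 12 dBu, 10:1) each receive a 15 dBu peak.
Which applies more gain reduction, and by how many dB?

A, by 18 dB

A: overshoot 23 dB → output overshoot 2.3 dB → GR 20.7 dB.
B: overshoot 3 dB → output overshoot 0.3 dB → GR 2.7 dB.
A applies 18 dB more gain reduction.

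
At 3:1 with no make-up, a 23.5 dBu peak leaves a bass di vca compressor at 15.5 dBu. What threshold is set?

Gain reduction = 23.5 − 15.5 = 8 dB; output overshoot = GR / (R − 1) = 8 / 2 = 4 dB.
Threshold = output − output overshoot = 15.5 − 4 = 11.5 dBu.

11.5 dBu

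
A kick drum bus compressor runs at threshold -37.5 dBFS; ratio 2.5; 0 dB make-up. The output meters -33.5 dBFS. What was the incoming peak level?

-27.5 dBFS

That's 4 dB above the -37.5 dBFS threshold.
Before 2.5:1 compression the overshoot was 4 × 2.5 = 10 dB, so input = -37.5 + 10 = -27.5 dBFS.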